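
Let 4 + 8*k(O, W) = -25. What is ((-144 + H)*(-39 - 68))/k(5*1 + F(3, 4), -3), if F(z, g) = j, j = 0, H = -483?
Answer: -536712/29 ≈ -18507.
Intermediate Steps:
F(z, g) = 0
k(O, W) = -29/8 (k(O, W) = -½ + (⅛)*(-25) = -½ - 25/8 = -29/8)
((-144 + H)*(-39 - 68))/k(5*1 + F(3, 4), -3) = ((-144 - 483)*(-39 - 68))/(-29/8) = -627*(-107)*(-8/29) = 67089*(-8/29) = -536712/29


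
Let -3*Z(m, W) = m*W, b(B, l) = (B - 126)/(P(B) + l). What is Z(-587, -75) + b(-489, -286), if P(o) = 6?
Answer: -821677/56 ≈ -14673.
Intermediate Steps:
b(B, l) = (-126 + B)/(6 + l) (b(B, l) = (B - 126)/(6 + l) = (-126 + B)/(6 + l))
Z(m, W) = -W*m/3 (Z(m, W) = -m*W/3 = -W*m/3)
Z(-587, -75) + b(-489, -286) = -1/3*(-75)*(-587) + (-126 - 489)/(6 - 286) = -14675 - 615/(-280) = -14675 - 1/280*(-615) = -14675 + 123/56 = -821677/56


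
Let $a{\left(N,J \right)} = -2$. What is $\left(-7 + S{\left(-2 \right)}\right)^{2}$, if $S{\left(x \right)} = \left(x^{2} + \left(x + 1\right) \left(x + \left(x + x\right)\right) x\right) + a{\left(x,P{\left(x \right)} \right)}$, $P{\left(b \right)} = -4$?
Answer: $289$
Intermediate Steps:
$S{\left(x \right)} = -2 + x^{2} + 3 x^{2} \left(1 + x\right)$ ($S{\left(x \right)} = \left(x^{2} + \left(x + 1\right) \left(x + \left(x + x\right)\right) x\right) - 2 = \left(x^{2} + \left(1 + x\right) \left(x + 2 x\right) x\right) - 2 = \left(x^{2} + \left(1 + x\right) 3 x x\right) - 2 = \left(x^{2} + 3 x \left(1 + x\right) x\right) - 2 = \left(x^{2} + 3 x^{2} \left(1 + x\right)\right) - 2 = -2 + x^{2} + 3 x^{2} \left(1 + x\right)$)
$\left(-7 + S{\left(-2 \right)}\right)^{2} = \left(-7 + \left(-2 + 3 \left(-2\right)^{3} + 4 \left(-2\right)^{2}\right)\right)^{2} = \left(-7 + \left(-2 + 3 \left(-8\right) + 4 \cdot 4\right)\right)^{2} = \left(-7 - 10\right)^{2} = \left(-17\right)^{2} = 289$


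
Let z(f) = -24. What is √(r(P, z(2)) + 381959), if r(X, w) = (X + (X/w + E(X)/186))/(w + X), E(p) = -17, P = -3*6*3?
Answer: √8932850952974/4836 ≈ 618.03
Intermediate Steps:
P = -54 (P = -18*3 = -54)
r(X, w) = (-17/186 + X + X/w)/(X + w) (r(X, w) = (X + (X/w - 17/186))/(w + X) = (X + (X/w - 17*1/186))/(X + w) = (X + (X/w - 17/186))/(X + w) = (X + (-17/186 + X/w))/(X + w) = (-17/186 + X + X/w)/(X + w))
√(r(P, z(2)) + 381959) = √((-54 - 17/186*(-24) - 54*(-24))/((-24)*(-54 - 24)) + 381959) = √(-1/24*(-54 + 68/31 + 1296)/(-78) + 381959) = √(-1/24*(-1/78)*38570/31 + 381959) = √(19285/29016 + 381959) = √(11082941629/29016) = √8932850952974/4836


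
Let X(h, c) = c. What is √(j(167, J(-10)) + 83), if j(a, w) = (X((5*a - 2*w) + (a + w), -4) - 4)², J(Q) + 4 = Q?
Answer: 7*√3 ≈ 12.124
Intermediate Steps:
J(Q) = -4 + Q
j(a, w) = 64 (j(a, w) = (-4 - 4)² = (-8)² = 64)
√(j(167, J(-10)) + 83) = √(64 + 83) = √147 = 7*√3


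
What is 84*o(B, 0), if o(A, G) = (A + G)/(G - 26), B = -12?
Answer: 504/13 ≈ 38.769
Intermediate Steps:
o(A, G) = (A + G)/(-26 + G)
84*o(B, 0) = 84*((-12 + 0)/(-26 + 0)) = 84*(-12/(-26)) = 84*(-1/26*(-12)) = 84*(6/13) = 504/13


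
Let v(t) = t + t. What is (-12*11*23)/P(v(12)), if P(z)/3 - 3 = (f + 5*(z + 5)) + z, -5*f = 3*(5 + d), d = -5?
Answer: -253/43 ≈ -5.8837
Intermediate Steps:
v(t) = 2*t
f = 0 (f = -3*(5 - 5)/5 = -3*0/5 = -⅕*0 = 0)
P(z) = 84 + 18*z (P(z) = 9 + 3*((0 + 5*(z + 5)) + z) = 9 + 3*((0 + 5*(5 + z)) + z) = 9 + 3*((0 + (25 + 5*z)) + z) = 9 + 3*((25 + 5*z) + z) = 9 + 3*(25 + 6*z) = 9 + (75 + 18*z) = 84 + 18*z)
(-12*11*23)/P(v(12)) = (-12*11*23)/(84 + 18*(2*12)) = (-132*23)/(84 + 18*24) = -3036/(84 + 432) = -3036/516 = -3036*1/516 = -253/43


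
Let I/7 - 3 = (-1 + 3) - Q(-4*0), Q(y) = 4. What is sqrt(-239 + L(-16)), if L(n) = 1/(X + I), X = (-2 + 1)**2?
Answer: 7*I*sqrt(78)/4 ≈ 15.456*I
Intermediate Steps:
X = 1 (X = (-1)**2 = 1)
I = 7 (I = 21 + 7*((-1 + 3) - 1*4) = 21 + 7*(2 - 4) = 21 + 7*(-2) = 21 - 14 = 7)
L(n) = 1/8 (L(n) = 1/(1 + 7) = 1/8)
sqrt(-239 + L(-16)) = sqrt(-239 + 1/8) = sqrt(-1911/8) = 7*I*sqrt(78)/4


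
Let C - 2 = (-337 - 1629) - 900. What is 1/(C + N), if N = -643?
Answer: -1/3507 ≈ -0.00028514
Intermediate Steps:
C = -2864 (C = 2 + ((-337 - 1629) - 900) = 2 + (-1966 - 900) = 2 - 2866 = -2864)
1/(C + N) = 1/(-2864 - 643) = 1/(-3507) = -1/3507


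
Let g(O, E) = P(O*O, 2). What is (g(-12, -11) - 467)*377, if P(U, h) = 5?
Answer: -174174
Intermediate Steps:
g(O, E) = 5
(g(-12, -11) - 467)*377 = (5 - 467)*377 = -462*377 = -174174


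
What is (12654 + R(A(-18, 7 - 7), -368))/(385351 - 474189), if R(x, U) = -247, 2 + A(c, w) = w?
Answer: -12407/88838 ≈ -0.13966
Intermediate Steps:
A(c, w) = -2 + w
(12654 + R(A(-18, 7 - 7), -368))/(385351 - 474189) = (12654 - 247)/(385351 - 474189) = 12407/(-88838) = 12407*(-1/88838) = -12407/88838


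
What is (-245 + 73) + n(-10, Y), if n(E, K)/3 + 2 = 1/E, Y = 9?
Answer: -1783/10 ≈ -178.30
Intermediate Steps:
n(E, K) = -6 + 3/E (n(E, K) = -6 + 3*(1/E) = -6 + 3/E)
(-245 + 73) + n(-10, Y) = (-245 + 73) + (-6 + 3/(-10)) = -172 + (-6 + 3*(-⅒)) = -172 + (-6 - 3/10) = -172 - 63/10 = -1783/10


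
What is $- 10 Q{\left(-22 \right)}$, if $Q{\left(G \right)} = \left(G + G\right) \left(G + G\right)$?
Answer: $-19360$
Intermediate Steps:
$Q{\left(G \right)} = 4 G^{2}$ ($Q{\left(G \right)} = 2 G 2 G = 4 G^{2}$)
$- 10 Q{\left(-22 \right)} = - 10 \cdot 4 \left(-22\right)^{2} = - 10 \cdot 4 \cdot 484 = \left(-10\right) 1936 = -19360$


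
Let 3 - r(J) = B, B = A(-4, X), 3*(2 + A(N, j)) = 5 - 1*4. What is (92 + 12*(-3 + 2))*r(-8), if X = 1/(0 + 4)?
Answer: 1120/3 ≈ 373.33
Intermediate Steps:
X = ¼ (X = 1/4 = ¼ ≈ 0.25000)
A(N, j) = -5/3 (A(N, j) = -2 + (5 - 1*4)/3 = -2 + (5 - 4)/3 = -2 + (⅓)*1 = -2 + ⅓ = -5/3)
B = -5/3 ≈ -1.6667
r(J) = 14/3 (r(J) = 3 - 1*(-5/3) = 3 + 5/3 = 14/3)
(92 + 12*(-3 + 2))*r(-8) = (92 + 12*(-3 + 2))*(14/3) = (92 + 12*(-1))*(14/3) = (92 - 12)*(14/3) = 80*(14/3) = 1120/3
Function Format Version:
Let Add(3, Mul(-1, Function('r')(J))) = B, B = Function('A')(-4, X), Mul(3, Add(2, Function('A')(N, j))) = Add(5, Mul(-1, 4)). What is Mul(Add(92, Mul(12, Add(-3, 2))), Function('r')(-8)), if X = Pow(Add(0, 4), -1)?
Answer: Rational(1120, 3) ≈ 373.33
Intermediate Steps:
X = Rational(1, 4) (X = Pow(4, -1) = Rational(1, 4) ≈ 0.25000)
Function('A')(N, j) = Rational(-5, 3) (Function('A')(N, j) = Add(-2, Mul(Rational(1, 3), Add(5, Mul(-1, 4)))) = Add(-2, Mul(Rational(1, 3), Add(5, -4))) = Add(-2, Mul(Rational(1, 3), 1)) = Add(-2, Rational(1, 3)) = Rational(-5, 3))
B = Rational(-5, 3) ≈ -1.6667
Function('r')(J) = Rational(14, 3) (Function('r')(J) = Add(3, Mul(-1, Rational(-5, 3))) = Add(3, Rational(5, 3)) = Rational(14, 3))
Mul(Add(92, Mul(12, Add(-3, 2))), Function('r')(-8)) = Mul(Add(92, Mul(12, Add(-3, 2))), Rational(14, 3)) = Mul(Add(92, Mul(12, -1)), Rational(14, 3)) = Mul(Add(92, -12), Rational(14, 3)) = Mul(80, Rational(14, 3)) = Rational(1120, 3)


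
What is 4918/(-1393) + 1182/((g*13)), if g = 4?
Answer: 695395/36218 ≈ 19.200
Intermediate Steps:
4918/(-1393) + 1182/((g*13)) = 4918/(-1393) + 1182/((4*13)) = 4918*(-1/1393) + 1182/52 = -4918/1393 + 1182*(1/52) = -4918/1393 + 591/26 = 695395/36218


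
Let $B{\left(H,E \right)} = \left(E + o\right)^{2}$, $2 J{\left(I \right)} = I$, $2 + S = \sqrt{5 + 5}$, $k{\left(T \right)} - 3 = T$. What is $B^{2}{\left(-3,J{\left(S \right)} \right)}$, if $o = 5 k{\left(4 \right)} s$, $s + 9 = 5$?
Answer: $\frac{\left(282 - \sqrt{10}\right)^{4}}{16} \approx 3.7782 \cdot 10^{8}$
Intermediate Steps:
$s = -4$ ($s = -9 + 5 = -4$)
$k{\left(T \right)} = 3 + T$
$S = -2 + \sqrt{10}$ ($S = -2 + \sqrt{5 + 5} = -2 + \sqrt{10} \approx 1.1623$)
$J{\left(I \right)} = \frac{I}{2}$
$o = -140$ ($o = 5 \left(3 + 4\right) \left(-4\right) = 5 \cdot 7 \left(-4\right) = 35 \left(-4\right) = -140$)
$B{\left(H,E \right)} = \left(-140 + E\right)^{2}$ ($B{\left(H,E \right)} = \left(E - 140\right)^{2} = \left(-140 + E\right)^{2}$)
$B^{2}{\left(-3,J{\left(S \right)} \right)} = \left(\left(-140 + \frac{-2 + \sqrt{10}}{2}\right)^{2}\right)^{2} = \left(\left(-140 - \left(1 - \frac{\sqrt{10}}{2}\right)\right)^{2}\right)^{2} = \left(\left(-141 + \frac{\sqrt{10}}{2}\right)^{2}\right)^{2} = \left(-141 + \frac{\sqrt{10}}{2}\right)^{4}$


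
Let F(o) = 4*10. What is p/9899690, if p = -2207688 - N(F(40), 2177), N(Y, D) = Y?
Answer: -1103864/4949845 ≈ -0.22301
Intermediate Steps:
F(o) = 40
p = -2207728 (p = -2207688 - 1*40 = -2207688 - 40 = -2207728)
p/9899690 = -2207728/9899690 = -2207728*1/9899690 = -1103864/4949845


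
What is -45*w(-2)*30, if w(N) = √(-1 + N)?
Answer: -1350*I*√3 ≈ -2338.3*I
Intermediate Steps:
-45*w(-2)*30 = -45*√(-1 - 2)*30 = -45*I*√3*30 = -1350*I*√3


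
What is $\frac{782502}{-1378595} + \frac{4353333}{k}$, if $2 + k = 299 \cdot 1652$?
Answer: $\frac{5614969374243}{680951485870} \approx 8.2458$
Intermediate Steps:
$k = 493946$ ($k = -2 + 299 \cdot 1652 = -2 + 493948 = 493946$)
$\frac{782502}{-1378595} + \frac{4353333}{k} = \frac{782502}{-1378595} + \frac{4353333}{493946} = 782502 \left(- \frac{1}{1378595}\right) + 4353333 \cdot \frac{1}{493946} = - \frac{782502}{1378595} + \frac{4353333}{493946} = \frac{5614969374243}{680951485870}$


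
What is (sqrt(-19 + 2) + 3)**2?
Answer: (3 + I*sqrt(17))**2 ≈ -8.0 + 24.739*I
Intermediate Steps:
(sqrt(-19 + 2) + 3)**2 = (sqrt(-17) + 3)**2 = (I*sqrt(17) + 3)**2 = (3 + I*sqrt(17))**2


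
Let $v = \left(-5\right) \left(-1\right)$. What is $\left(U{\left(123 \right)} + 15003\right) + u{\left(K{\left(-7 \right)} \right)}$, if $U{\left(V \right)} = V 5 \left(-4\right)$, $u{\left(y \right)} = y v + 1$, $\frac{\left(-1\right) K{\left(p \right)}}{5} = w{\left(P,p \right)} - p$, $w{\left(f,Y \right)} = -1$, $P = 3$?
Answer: $12394$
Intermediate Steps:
$v = 5$
$K{\left(p \right)} = 5 + 5 p$ ($K{\left(p \right)} = - 5 \left(-1 - p\right) = 5 + 5 p$)
$u{\left(y \right)} = 1 + 5 y$ ($u{\left(y \right)} = y 5 + 1 = 5 y + 1 = 1 + 5 y$)
$U{\left(V \right)} = - 20 V$ ($U{\left(V \right)} = 5 V \left(-4\right) = - 20 V$)
$\left(U{\left(123 \right)} + 15003\right) + u{\left(K{\left(-7 \right)} \right)} = \left(\left(-20\right) 123 + 15003\right) + \left(1 + 5 \left(5 + 5 \left(-7\right)\right)\right) = \left(-2460 + 15003\right) + \left(1 + 5 \left(5 - 35\right)\right) = 12543 + \left(1 + 5 \left(-30\right)\right) = 12543 + \left(1 - 150\right) = 12543 - 149 = 12394$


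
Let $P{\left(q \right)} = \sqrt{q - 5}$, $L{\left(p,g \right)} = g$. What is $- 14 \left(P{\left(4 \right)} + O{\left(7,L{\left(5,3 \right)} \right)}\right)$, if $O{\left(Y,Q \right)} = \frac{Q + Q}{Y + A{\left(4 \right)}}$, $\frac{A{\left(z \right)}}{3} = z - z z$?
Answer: $\frac{84}{29} - 14 i \approx 2.8966 - 14.0 i$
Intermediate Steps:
$A{\left(z \right)} = - 3 z^{2} + 3 z$ ($A{\left(z \right)} = 3 \left(z - z z\right) = 3 \left(z - z^{2}\right) = - 3 z^{2} + 3 z$)
$O{\left(Y,Q \right)} = \frac{2 Q}{-36 + Y}$ ($O{\left(Y,Q \right)} = \frac{Q + Q}{Y + 3 \cdot 4 \left(1 - 4\right)} = \frac{2 Q}{Y + 3 \cdot 4 \left(1 - 4\right)} = \frac{2 Q}{Y + 3 \cdot 4 \left(-3\right)} = \frac{2 Q}{Y - 36} = \frac{2 Q}{-36 + Y}$)
$P{\left(q \right)} = \sqrt{-5 + q}$
$- 14 \left(P{\left(4 \right)} + O{\left(7,L{\left(5,3 \right)} \right)}\right) = - 14 \left(\sqrt{-5 + 4} + 2 \cdot 3 \frac{1}{-36 + 7}\right) = - 14 \left(\sqrt{-1} + 2 \cdot 3 \frac{1}{-29}\right) = - 14 \left(i + 2 \cdot 3 \left(- \frac{1}{29}\right)\right) = - 14 \left(i - \frac{6}{29}\right) = - 14 \left(- \frac{6}{29} + i\right) = \frac{84}{29} - 14 i$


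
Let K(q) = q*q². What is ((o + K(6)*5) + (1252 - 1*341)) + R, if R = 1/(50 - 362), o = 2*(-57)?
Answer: 585623/312 ≈ 1877.0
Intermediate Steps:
K(q) = q³
o = -114
R = -1/312 (R = 1/(-312) = -1/312 ≈ -0.0032051)
((o + K(6)*5) + (1252 - 1*341)) + R = ((-114 + 6³*5) + (1252 - 1*341)) - 1/312 = ((-114 + 216*5) + (1252 - 341)) - 1/312 = ((-114 + 1080) + 911) - 1/312 = (966 + 911) - 1/312 = 1877 - 1/312 = 585623/312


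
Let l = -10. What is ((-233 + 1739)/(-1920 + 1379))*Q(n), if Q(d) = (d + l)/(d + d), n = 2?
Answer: 3012/541 ≈ 5.5675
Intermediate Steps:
Q(d) = (-10 + d)/(2*d) (Q(d) = (d - 10)/(d + d) = (-10 + d)/((2*d)) = (-10 + d)*(1/(2*d)) = (-10 + d)/(2*d))
((-233 + 1739)/(-1920 + 1379))*Q(n) = ((-233 + 1739)/(-1920 + 1379))*((½)*(-10 + 2)/2) = (1506/(-541))*((½)*(½)*(-8)) = (1506*(-1/541))*(-2) = -1506/541*(-2) = 3012/541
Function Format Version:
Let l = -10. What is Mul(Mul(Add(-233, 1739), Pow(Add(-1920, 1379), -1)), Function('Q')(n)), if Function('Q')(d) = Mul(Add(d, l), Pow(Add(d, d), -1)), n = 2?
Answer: Rational(3012, 541) ≈ 5.5675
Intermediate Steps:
Function('Q')(d) = Mul(Rational(1, 2), Pow(d, -1), Add(-10, d)) (Function('Q')(d) = Mul(Add(d, -10), Pow(Add(d, d), -1)) = Mul(Add(-10, d), Pow(Mul(2, d), -1)) = Mul(Add(-10, d), Mul(Rational(1, 2), Pow(d, -1))) = Mul(Rational(1, 2), Pow(d, -1), Add(-10, d)))
Mul(Mul(Add(-233, 1739), Pow(Add(-1920, 1379), -1)), Function('Q')(n)) = Mul(Mul(Add(-233, 1739), Pow(Add(-1920, 1379), -1)), Mul(Rational(1, 2), Pow(2, -1), Add(-10, 2))) = Mul(Mul(1506, Pow(-541, -1)), Mul(Rational(1, 2), Rational(1, 2), -8)) = Mul(Mul(1506, Rational(-1, 541)), -2) = Mul(Rational(-1506, 541), -2) = Rational(3012, 541)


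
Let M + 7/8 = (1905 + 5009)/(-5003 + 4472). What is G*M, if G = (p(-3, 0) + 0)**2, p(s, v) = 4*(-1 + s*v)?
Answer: -118058/531 ≈ -222.33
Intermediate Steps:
M = -59029/4248 (M = -7/8 + (1905 + 5009)/(-5003 + 4472) = -7/8 + 6914/(-531) = -7/8 + 6914*(-1/531) = -7/8 - 6914/531 = -59029/4248 ≈ -13.896)
p(s, v) = -4 + 4*s*v
G = 16 (G = ((-4 + 4*(-3)*0) + 0)**2 = ((-4 + 0) + 0)**2 = (-4 + 0)**2 = (-4)**2 = 16)
G*M = 16*(-59029/4248) = -118058/531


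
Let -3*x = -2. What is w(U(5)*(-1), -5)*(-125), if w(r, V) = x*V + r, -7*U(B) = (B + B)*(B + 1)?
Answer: -13750/21 ≈ -654.76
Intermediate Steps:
x = ⅔ (x = -⅓*(-2) = ⅔ ≈ 0.66667)
U(B) = -2*B*(1 + B)/7 (U(B) = -(B + B)*(B + 1)/7 = -2*B*(1 + B)/7)
w(r, V) = r + 2*V/3 (w(r, V) = 2*V/3 + r = r + 2*V/3)
w(U(5)*(-1), -5)*(-125) = (-2/7*5*(1 + 5)*(-1) + (⅔)*(-5))*(-125) = (-2/7*5*6*(-1) - 10/3)*(-125) = (-60/7*(-1) - 10/3)*(-125) = (60/7 - 10/3)*(-125) = (110/21)*(-125) = -13750/21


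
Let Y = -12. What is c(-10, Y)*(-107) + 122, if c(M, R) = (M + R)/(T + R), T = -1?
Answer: -768/13 ≈ -59.077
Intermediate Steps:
c(M, R) = (M + R)/(-1 + R)
c(-10, Y)*(-107) + 122 = ((-10 - 12)/(-1 - 12))*(-107) + 122 = (-22/(-13))*(-107) + 122 = -1/13*(-22)*(-107) + 122 = (22/13)*(-107) + 122 = -2354/13 + 122 = -768/13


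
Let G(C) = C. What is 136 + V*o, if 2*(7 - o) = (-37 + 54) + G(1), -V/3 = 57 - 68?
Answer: 70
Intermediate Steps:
V = 33 (V = -3*(57 - 68) = -3*(-11) = 33)
o = -2 (o = 7 - ((-37 + 54) + 1)/2 = 7 - (17 + 1)/2 = 7 - ½*18 = 7 - 9 = -2)
136 + V*o = 136 + 33*(-2) = 136 - 66 = 70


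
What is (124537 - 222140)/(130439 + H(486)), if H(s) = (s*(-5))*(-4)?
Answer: -97603/140159 ≈ -0.69637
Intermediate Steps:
H(s) = 20*s (H(s) = -5*s*(-4) = 20*s)
(124537 - 222140)/(130439 + H(486)) = (124537 - 222140)/(130439 + 20*486) = -97603/(130439 + 9720) = -97603/140159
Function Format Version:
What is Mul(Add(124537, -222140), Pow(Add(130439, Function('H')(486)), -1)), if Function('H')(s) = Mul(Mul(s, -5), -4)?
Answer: Rational(-97603, 140159) ≈ -0.69637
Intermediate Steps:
Function('H')(s) = Mul(20, s) (Function('H')(s) = Mul(Mul(-5, s), -4) = Mul(20, s))
Mul(Add(124537, -222140), Pow(Add(130439, Function('H')(486)), -1)) = Mul(Add(124537, -222140), Pow(Add(130439, Mul(20, 486)), -1)) = Mul(-97603, Pow(Add(130439, 9720), -1)) = Mul(-97603, Pow(140159, -1)) = Mul(-97603, Rational(1, 140159)) = Rational(-97603, 140159)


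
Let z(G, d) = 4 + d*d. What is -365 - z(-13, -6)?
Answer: -405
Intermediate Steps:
z(G, d) = 4 + d**2
-365 - z(-13, -6) = -365 - (4 + (-6)**2) = -365 - (4 + 36) = -365 - 1*40 = -365 - 40 = -405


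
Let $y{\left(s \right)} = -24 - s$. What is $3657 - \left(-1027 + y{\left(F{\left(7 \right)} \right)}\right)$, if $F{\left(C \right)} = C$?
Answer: $4715$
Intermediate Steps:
$3657 - \left(-1027 + y{\left(F{\left(7 \right)} \right)}\right) = 3657 + \left(1027 - \left(-24 - 7\right)\right) = 3657 + \left(1027 - -31\right) = 3657 + \left(1027 + 31\right) = 3657 + 1058 = 4715$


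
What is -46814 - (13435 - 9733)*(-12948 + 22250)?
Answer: -34482818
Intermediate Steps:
-46814 - (13435 - 9733)*(-12948 + 22250) = -46814 - 3702*9302 = -46814 - 1*34436004 = -46814 - 34436004 = -34482818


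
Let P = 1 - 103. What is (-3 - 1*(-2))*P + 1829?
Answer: 1931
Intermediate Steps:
P = -102
(-3 - 1*(-2))*P + 1829 = (-3 - 1*(-2))*(-102) + 1829 = (-3 + 2)*(-102) + 1829 = -1*(-102) + 1829 = 102 + 1829 = 1931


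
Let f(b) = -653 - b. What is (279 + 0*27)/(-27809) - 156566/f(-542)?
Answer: 4353912925/3086799 ≈ 1410.5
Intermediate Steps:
(279 + 0*27)/(-27809) - 156566/f(-542) = (279 + 0*27)/(-27809) - 156566/(-653 - 1*(-542)) = (279 + 0)*(-1/27809) - 156566/(-653 + 542) = 279*(-1/27809) - 156566/(-111) = -279/27809 - 156566*(-1/111) = -279/27809 + 156566/111 = 4353912925/3086799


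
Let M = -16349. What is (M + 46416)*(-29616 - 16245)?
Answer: -1378902687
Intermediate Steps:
(M + 46416)*(-29616 - 16245) = (-16349 + 46416)*(-29616 - 16245) = 30067*(-45861) = -1378902687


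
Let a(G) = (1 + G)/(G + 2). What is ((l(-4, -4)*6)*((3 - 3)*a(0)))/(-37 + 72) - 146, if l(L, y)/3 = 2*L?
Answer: -146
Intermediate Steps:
a(G) = (1 + G)/(2 + G)
l(L, y) = 6*L (l(L, y) = 3*(2*L) = 6*L)
((l(-4, -4)*6)*((3 - 3)*a(0)))/(-37 + 72) - 146 = (((6*(-4))*6)*((3 - 3)*((1 + 0)/(2 + 0))))/(-37 + 72) - 146 = ((-24*6)*(0*(1/2)))/35 - 146 = (-0*(½)*1)/35 - 146 = (-0/2)/35 - 146 = (-144*0)/35 - 146 = (1/35)*0 - 146 = 0 - 146 = -146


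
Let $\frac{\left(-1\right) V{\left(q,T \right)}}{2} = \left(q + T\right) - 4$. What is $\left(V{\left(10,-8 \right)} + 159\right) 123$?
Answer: $20049$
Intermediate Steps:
$V{\left(q,T \right)} = 8 - 2 T - 2 q$ ($V{\left(q,T \right)} = - 2 \left(\left(q + T\right) - 4\right) = - 2 \left(\left(T + q\right) - 4\right) = - 2 \left(-4 + T + q\right) = 8 - 2 T - 2 q$)
$\left(V{\left(10,-8 \right)} + 159\right) 123 = \left(\left(8 - -16 - 20\right) + 159\right) 123 = \left(\left(8 + 16 - 20\right) + 159\right) 123 = \left(4 + 159\right) 123 = 163 \cdot 123 = 20049$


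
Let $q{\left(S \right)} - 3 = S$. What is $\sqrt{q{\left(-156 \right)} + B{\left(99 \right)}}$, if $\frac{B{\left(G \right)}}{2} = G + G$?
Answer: $9 \sqrt{3} \approx 15.588$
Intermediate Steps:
$q{\left(S \right)} = 3 + S$
$B{\left(G \right)} = 4 G$ ($B{\left(G \right)} = 2 \left(G + G\right) = 2 \cdot 2 G = 4 G$)
$\sqrt{q{\left(-156 \right)} + B{\left(99 \right)}} = \sqrt{\left(3 - 156\right) + 4 \cdot 99} = \sqrt{-153 + 396} = \sqrt{243} = 9 \sqrt{3}$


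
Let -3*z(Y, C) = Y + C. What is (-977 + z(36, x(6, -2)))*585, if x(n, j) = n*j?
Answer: -576225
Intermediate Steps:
x(n, j) = j*n
z(Y, C) = -C/3 - Y/3 (z(Y, C) = -(Y + C)/3 = -(C + Y)/3 = -C/3 - Y/3)
(-977 + z(36, x(6, -2)))*585 = (-977 + (-(-2)*6/3 - 1/3*36))*585 = (-977 + (-1/3*(-12) - 12))*585 = (-977 + (4 - 12))*585 = (-977 - 8)*585 = -985*585 = -576225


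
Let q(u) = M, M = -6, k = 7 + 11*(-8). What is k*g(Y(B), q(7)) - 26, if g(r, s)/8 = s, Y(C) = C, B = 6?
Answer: 3862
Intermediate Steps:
k = -81 (k = 7 - 88 = -81)
q(u) = -6
g(r, s) = 8*s
k*g(Y(B), q(7)) - 26 = -648*(-6) - 26 = -81*(-48) - 26 = 3888 - 26 = 3862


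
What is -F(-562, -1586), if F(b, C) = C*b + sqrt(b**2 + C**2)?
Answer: -891332 - 2*sqrt(707810) ≈ -8.9302e+5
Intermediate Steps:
F(b, C) = sqrt(C**2 + b**2) + C*b (F(b, C) = C*b + sqrt(C**2 + b**2) = sqrt(C**2 + b**2) + C*b)
-F(-562, -1586) = -(sqrt((-1586)**2 + (-562)**2) - 1586*(-562)) = -(sqrt(2515396 + 315844) + 891332) = -(sqrt(2831240) + 891332) = -(2*sqrt(707810) + 891332) = -(891332 + 2*sqrt(707810)) = -891332 - 2*sqrt(707810)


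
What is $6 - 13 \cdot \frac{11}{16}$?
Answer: $- \frac{47}{16} \approx -2.9375$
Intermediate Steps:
$6 - 13 \cdot \frac{11}{16} = 6 - 13 \cdot 11 \cdot \frac{1}{16} = 6 - \frac{143}{16} = - \frac{47}{16}$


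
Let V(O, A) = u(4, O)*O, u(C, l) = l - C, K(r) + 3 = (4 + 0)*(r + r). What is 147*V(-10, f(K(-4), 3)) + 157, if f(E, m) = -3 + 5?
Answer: 20737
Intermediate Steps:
K(r) = -3 + 8*r (K(r) = -3 + (4 + 0)*(r + r) = -3 + 4*(2*r) = -3 + 8*r)
f(E, m) = 2
V(O, A) = O*(-4 + O) (V(O, A) = (O - 1*4)*O = (O - 4)*O = (-4 + O)*O = O*(-4 + O))
147*V(-10, f(K(-4), 3)) + 157 = 147*(-10*(-4 - 10)) + 157 = 147*(-10*(-14)) + 157 = 147*140 + 157 = 20580 + 157 = 20737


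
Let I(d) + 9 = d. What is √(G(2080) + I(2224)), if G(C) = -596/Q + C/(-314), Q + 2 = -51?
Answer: 3*√17076048323/8321 ≈ 47.113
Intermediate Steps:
Q = -53 (Q = -2 - 51 = -53)
I(d) = -9 + d
G(C) = 596/53 - C/314 (G(C) = -596/(-53) + C/(-314) = -596*(-1/53) + C*(-1/314) = 596/53 - C/314)
√(G(2080) + I(2224)) = √((596/53 - 1/314*2080) + (-9 + 2224)) = √((596/53 - 1040/157) + 2215) = √(38452/8321 + 2215) = √(18469467/8321) = 3*√17076048323/8321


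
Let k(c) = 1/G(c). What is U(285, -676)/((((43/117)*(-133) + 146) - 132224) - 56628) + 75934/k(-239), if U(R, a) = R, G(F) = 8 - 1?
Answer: 11738655782353/22084321 ≈ 5.3154e+5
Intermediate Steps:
G(F) = 7
k(c) = 1/7
U(285, -676)/((((43/117)*(-133) + 146) - 132224) - 56628) + 75934/k(-239) = 285/((((43/117)*(-133) + 146) - 132224) - 56628) + 75934/(1/7) = 285/((((43*(1/117))*(-133) + 146) - 132224) - 56628) + 75934*7 = 285/((((43/117)*(-133) + 146) - 132224) - 56628) + 531538 = 285/(((-5719/117 + 146) - 132224) - 56628) + 531538 = 285/((11363/117 - 132224) - 56628) + 531538 = 285/(-15458845/117 - 56628) + 531538 = 285/(-22084321/117) + 531538 = 285*(-117/22084321) + 531538 = -33345/22084321 + 531538 = 11738655782353/22084321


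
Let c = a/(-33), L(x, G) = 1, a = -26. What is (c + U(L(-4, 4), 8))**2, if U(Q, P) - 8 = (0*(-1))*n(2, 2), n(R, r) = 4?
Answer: 84100/1089 ≈ 77.227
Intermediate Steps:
U(Q, P) = 8 (U(Q, P) = 8 + (0*(-1))*4 = 8 + 0*4 = 8 + 0 = 8)
c = 26/33 (c = -26/(-33) = -26*(-1/33) = 26/33 ≈ 0.78788)
(c + U(L(-4, 4), 8))**2 = (26/33 + 8)**2 = (290/33)**2 = 84100/1089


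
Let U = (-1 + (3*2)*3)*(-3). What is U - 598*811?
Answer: -485029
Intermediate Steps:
U = -51 (U = (-1 + 6*3)*(-3) = (-1 + 18)*(-3) = 17*(-3) = -51)
U - 598*811 = -51 - 598*811 = -51 - 484978 = -485029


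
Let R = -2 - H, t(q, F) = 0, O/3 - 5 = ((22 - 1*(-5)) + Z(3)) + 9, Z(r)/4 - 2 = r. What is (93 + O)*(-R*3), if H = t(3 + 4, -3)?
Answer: 1656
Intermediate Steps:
Z(r) = 8 + 4*r
O = 183 (O = 15 + 3*(((22 - 1*(-5)) + (8 + 4*3)) + 9) = 15 + 3*(((22 + 5) + (8 + 12)) + 9) = 15 + 3*((27 + 20) + 9) = 15 + 3*(47 + 9) = 15 + 3*56 = 15 + 168 = 183)
H = 0
R = -2 (R = -2 - 1*0 = -2 + 0 = -2)
(93 + O)*(-R*3) = (93 + 183)*(-1*(-2)*3) = 276*(2*3) = 276*6 = 1656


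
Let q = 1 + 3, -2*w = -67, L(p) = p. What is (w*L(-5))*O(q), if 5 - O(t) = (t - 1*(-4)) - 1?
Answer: 335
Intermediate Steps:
w = 67/2 (w = -1/2*(-67) = 67/2 ≈ 33.500)
q = 4
O(t) = 2 - t (O(t) = 5 - ((t - 1*(-4)) - 1) = 5 - ((t + 4) - 1) = 5 - ((4 + t) - 1) = 5 - (3 + t) = 5 + (-3 - t) = 2 - t)
(w*L(-5))*O(q) = ((67/2)*(-5))*(2 - 1*4) = -335*(2 - 4)/2 = -335/2*(-2) = 335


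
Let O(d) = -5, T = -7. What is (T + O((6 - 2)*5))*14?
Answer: -168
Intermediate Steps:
(T + O((6 - 2)*5))*14 = (-7 - 5)*14 = -12*14 = -168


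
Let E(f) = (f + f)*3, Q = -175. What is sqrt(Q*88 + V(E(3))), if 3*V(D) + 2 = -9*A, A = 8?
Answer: I*sqrt(138822)/3 ≈ 124.2*I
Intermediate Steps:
E(f) = 6*f (E(f) = (2*f)*3 = 6*f)
V(D) = -74/3 (V(D) = -2/3 + (-9*8)/3 = -2/3 + (1/3)*(-72) = -2/3 - 24 = -74/3)
sqrt(Q*88 + V(E(3))) = sqrt(-175*88 - 74/3) = sqrt(-15400 - 74/3) = sqrt(-46274/3) = I*sqrt(138822)/3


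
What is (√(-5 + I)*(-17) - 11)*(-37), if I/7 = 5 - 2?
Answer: 2923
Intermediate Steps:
I = 21 (I = 7*(5 - 2) = 7*3 = 21)
(√(-5 + I)*(-17) - 11)*(-37) = (√(-5 + 21)*(-17) - 11)*(-37) = (√16*(-17) - 11)*(-37) = (4*(-17) - 11)*(-37) = (-68 - 11)*(-37) = -79*(-37) = 2923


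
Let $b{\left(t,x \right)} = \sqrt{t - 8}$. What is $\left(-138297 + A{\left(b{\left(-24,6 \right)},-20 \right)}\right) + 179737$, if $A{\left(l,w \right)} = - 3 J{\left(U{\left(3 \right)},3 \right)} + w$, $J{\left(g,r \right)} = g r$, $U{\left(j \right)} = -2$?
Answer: $41438$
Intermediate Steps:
$b{\left(t,x \right)} = \sqrt{-8 + t}$
$A{\left(l,w \right)} = 18 + w$ ($A{\left(l,w \right)} = - 3 \left(\left(-2\right) 3\right) + w = \left(-3\right) \left(-6\right) + w = 18 + w$)
$\left(-138297 + A{\left(b{\left(-24,6 \right)},-20 \right)}\right) + 179737 = \left(-138297 + \left(18 - 20\right)\right) + 179737 = \left(-138297 - 2\right) + 179737 = -138299 + 179737 = 41438$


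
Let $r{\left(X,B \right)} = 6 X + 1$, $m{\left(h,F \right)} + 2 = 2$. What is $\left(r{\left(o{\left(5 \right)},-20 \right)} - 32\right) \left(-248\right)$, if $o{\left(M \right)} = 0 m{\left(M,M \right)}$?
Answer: $7688$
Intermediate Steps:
$m{\left(h,F \right)} = 0$ ($m{\left(h,F \right)} = -2 + 2 = 0$)
$o{\left(M \right)} = 0$ ($o{\left(M \right)} = 0 \cdot 0 = 0$)
$r{\left(X,B \right)} = 1 + 6 X$
$\left(r{\left(o{\left(5 \right)},-20 \right)} - 32\right) \left(-248\right) = \left(\left(1 + 6 \cdot 0\right) - 32\right) \left(-248\right) = \left(\left(1 + 0\right) - 32\right) \left(-248\right) = \left(1 - 32\right) \left(-248\right) = \left(-31\right) \left(-248\right) = 7688$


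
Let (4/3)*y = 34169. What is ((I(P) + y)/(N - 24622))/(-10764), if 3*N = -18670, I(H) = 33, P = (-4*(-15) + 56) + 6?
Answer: 34213/442692224 ≈ 7.7284e-5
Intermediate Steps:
P = 122 (P = (60 + 56) + 6 = 116 + 6 = 122)
y = 102507/4 (y = (3/4)*34169 = 102507/4 ≈ 25627.)
N = -18670/3 (N = (1/3)*(-18670) = -18670/3 ≈ -6223.3)
((I(P) + y)/(N - 24622))/(-10764) = ((33 + 102507/4)/(-18670/3 - 24622))/(-10764) = (102639/(4*(-92536/3)))*(-1/10764) = ((102639/4)*(-3/92536))*(-1/10764) = -307917/370144*(-1/10764) = 34213/442692224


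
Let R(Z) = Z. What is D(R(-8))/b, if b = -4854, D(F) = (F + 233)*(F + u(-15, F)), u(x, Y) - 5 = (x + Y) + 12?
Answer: 525/809 ≈ 0.64895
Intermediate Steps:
u(x, Y) = 17 + Y + x (u(x, Y) = 5 + ((x + Y) + 12) = 5 + ((Y + x) + 12) = 5 + (12 + Y + x) = 17 + Y + x)
D(F) = (2 + 2*F)*(233 + F) (D(F) = (F + 233)*(F + (17 + F - 15)) = (233 + F)*(F + (2 + F)) = (233 + F)*(2 + 2*F) = (2 + 2*F)*(233 + F))
D(R(-8))/b = (466 + 2*(-8)² + 468*(-8))/(-4854) = (466 + 2*64 - 3744)*(-1/4854) = (466 + 128 - 3744)*(-1/4854) = -3150*(-1/4854) = 525/809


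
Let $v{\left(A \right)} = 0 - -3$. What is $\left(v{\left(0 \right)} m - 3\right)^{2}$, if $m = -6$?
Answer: $441$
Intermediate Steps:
$v{\left(A \right)} = 3$ ($v{\left(A \right)} = 0 + 3 = 3$)
$\left(v{\left(0 \right)} m - 3\right)^{2} = \left(3 \left(-6\right) - 3\right)^{2} = \left(-18 - 3\right)^{2} = \left(-21\right)^{2} = 441$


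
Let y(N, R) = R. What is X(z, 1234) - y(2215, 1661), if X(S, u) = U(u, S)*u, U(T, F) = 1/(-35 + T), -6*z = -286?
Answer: -1990305/1199 ≈ -1660.0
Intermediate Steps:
z = 143/3 (z = -⅙*(-286) = 143/3 ≈ 47.667)
X(S, u) = u/(-35 + u)
X(z, 1234) - y(2215, 1661) = 1234/(-35 + 1234) - 1*1661 = 1234/1199 - 1661 = -1990305/1199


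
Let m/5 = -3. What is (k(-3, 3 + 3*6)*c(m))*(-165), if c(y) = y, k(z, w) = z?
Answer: -7425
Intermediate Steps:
m = -15 (m = 5*(-3) = -15)
(k(-3, 3 + 3*6)*c(m))*(-165) = -3*(-15)*(-165) = 45*(-165) = -7425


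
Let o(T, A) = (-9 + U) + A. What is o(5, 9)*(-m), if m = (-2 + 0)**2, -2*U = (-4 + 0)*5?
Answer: -40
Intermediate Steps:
U = 10 (U = -(-4 + 0)*5/2 = -(-2)*5 = -1/2*(-20) = 10)
o(T, A) = 1 + A (o(T, A) = (-9 + 10) + A = 1 + A)
m = 4 (m = (-2)**2 = 4)
o(5, 9)*(-m) = (1 + 9)*(-1*4) = 10*(-4) = -40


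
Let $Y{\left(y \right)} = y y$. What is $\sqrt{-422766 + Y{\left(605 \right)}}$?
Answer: $i \sqrt{56741} \approx 238.2 i$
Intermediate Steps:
$Y{\left(y \right)} = y^{2}$
$\sqrt{-422766 + Y{\left(605 \right)}} = \sqrt{-422766 + 605^{2}} = \sqrt{-422766 + 366025} = \sqrt{-56741} = i \sqrt{56741}$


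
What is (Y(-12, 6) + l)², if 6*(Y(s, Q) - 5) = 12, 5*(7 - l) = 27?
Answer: 1849/25 ≈ 73.960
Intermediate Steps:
l = 8/5 (l = 7 - ⅕*27 = 7 - 27/5 = 8/5 ≈ 1.6000)
Y(s, Q) = 7 (Y(s, Q) = 5 + (⅙)*12 = 5 + 2 = 7)
(Y(-12, 6) + l)² = (7 + 8/5)² = (43/5)² = 1849/25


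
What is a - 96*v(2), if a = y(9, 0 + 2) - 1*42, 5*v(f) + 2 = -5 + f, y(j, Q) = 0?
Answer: 54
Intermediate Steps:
v(f) = -7/5 + f/5 (v(f) = -⅖ + (-5 + f)/5 = -⅖ + (-1 + f/5) = -7/5 + f/5)
a = -42 (a = 0 - 1*42 = 0 - 42 = -42)
a - 96*v(2) = -42 - 96*(-7/5 + (⅕)*2) = -42 - 96*(-7/5 + ⅖) = -42 - 96*(-1) = -42 + 96 = 54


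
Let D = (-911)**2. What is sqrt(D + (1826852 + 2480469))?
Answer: sqrt(5137242) ≈ 2266.5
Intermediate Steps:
D = 829921
sqrt(D + (1826852 + 2480469)) = sqrt(829921 + (1826852 + 2480469)) = sqrt(829921 + 4307321) = sqrt(5137242)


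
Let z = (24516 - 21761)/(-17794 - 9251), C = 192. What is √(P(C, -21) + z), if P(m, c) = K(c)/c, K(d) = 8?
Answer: I*√76908167/12621 ≈ 0.69485*I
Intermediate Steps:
z = -551/5409 (z = 2755/(-27045) = 2755*(-1/27045) = -551/5409 ≈ -0.10187)
P(m, c) = 8/c
√(P(C, -21) + z) = √(8/(-21) - 551/5409) = √(8*(-1/21) - 551/5409) = √(-8/21 - 551/5409) = √(-18281/37863) = I*√76908167/12621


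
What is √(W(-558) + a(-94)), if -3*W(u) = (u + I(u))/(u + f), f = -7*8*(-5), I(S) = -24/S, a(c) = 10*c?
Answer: I*√157192686265/12927 ≈ 30.67*I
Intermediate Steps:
f = 280 (f = -56*(-5) = 280)
W(u) = -(u - 24/u)/(3*(280 + u)) (W(u) = -(u - 24/u)/(3*(u + 280)) = -(u - 24/u)/(3*(280 + u)))
√(W(-558) + a(-94)) = √((⅓)*(24 - 1*(-558)²)/(-558*(280 - 558)) + 10*(-94)) = √((⅓)*(-1/558)*(24 - 1*311364)/(-278) - 940) = √((⅓)*(-1/558)*(-1/278)*(24 - 311364) - 940) = √((⅓)*(-1/558)*(-1/278)*(-311340) - 940) = √(-25945/38781 - 940) = √(-36480085/38781) = I*√157192686265/12927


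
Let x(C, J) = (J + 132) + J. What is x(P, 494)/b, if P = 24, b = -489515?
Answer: -224/97903 ≈ -0.0022880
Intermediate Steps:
x(C, J) = 132 + 2*J (x(C, J) = (132 + J) + J = 132 + 2*J)
x(P, 494)/b = (132 + 2*494)/(-489515) = (132 + 988)*(-1/489515) = 1120*(-1/489515) = -224/97903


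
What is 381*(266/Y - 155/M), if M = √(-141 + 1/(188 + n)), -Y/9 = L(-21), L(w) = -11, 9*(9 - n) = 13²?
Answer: 33782/33 + 7874*I*√90688155/15077 ≈ 1023.7 + 4973.4*I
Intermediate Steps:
n = -88/9 (n = 9 - ⅑*13² = 9 - ⅑*169 = 9 - 169/9 = -88/9 ≈ -9.7778)
Y = 99 (Y = -9*(-11) = 99)
M = I*√90688155/802 (M = √(-141 + 1/(188 - 88/9)) = √(-141 + 1/(1604/9)) = √(-141 + 9/1604) = √(-226155/1604) = I*√90688155/802 ≈ 11.874*I)
381*(266/Y - 155/M) = 381*(266/99 - 155*(-2*I*√90688155/226155)) = 381*(266*(1/99) - (-62)*I*√90688155/45231) = 381*(266/99 + 62*I*√90688155/45231) = 33782/33 + 7874*I*√90688155/15077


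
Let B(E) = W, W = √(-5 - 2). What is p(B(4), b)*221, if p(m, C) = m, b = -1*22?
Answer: 221*I*√7 ≈ 584.71*I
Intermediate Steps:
W = I*√7 (W = √(-7) = I*√7 ≈ 2.6458*I)
B(E) = I*√7
b = -22
p(B(4), b)*221 = (I*√7)*221 = 221*I*√7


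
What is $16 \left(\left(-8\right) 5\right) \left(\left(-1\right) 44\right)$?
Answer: $28160$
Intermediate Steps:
$16 \left(\left(-8\right) 5\right) \left(\left(-1\right) 44\right) = 16 \left(-40\right) \left(-44\right) = \left(-640\right) \left(-44\right) = 28160$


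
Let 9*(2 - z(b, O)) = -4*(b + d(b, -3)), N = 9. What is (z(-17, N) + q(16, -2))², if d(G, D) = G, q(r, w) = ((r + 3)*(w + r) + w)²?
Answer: 393312105316/81 ≈ 4.8557e+9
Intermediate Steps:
q(r, w) = (w + (3 + r)*(r + w))² (q(r, w) = ((3 + r)*(r + w) + w)² = (w + (3 + r)*(r + w))²)
z(b, O) = 2 + 8*b/9 (z(b, O) = 2 - (-4)*(b + b)/9 = 2 - (-4)*2*b/9 = 2 - (-8)*b/9 = 2 + 8*b/9)
(z(-17, N) + q(16, -2))² = ((2 + (8/9)*(-17)) + (16² + 3*16 + 4*(-2) + 16*(-2))²)² = ((2 - 136/9) + (256 + 48 - 8 - 32)²)² = (-118/9 + 264²)² = (-118/9 + 69696)² = (627146/9)² = 393312105316/81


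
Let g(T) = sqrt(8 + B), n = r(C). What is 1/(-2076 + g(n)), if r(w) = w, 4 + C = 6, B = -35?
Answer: -692/1436601 - I*sqrt(3)/1436601 ≈ -0.00048169 - 1.2057e-6*I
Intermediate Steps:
C = 2 (C = -4 + 6 = 2)
n = 2
g(T) = 3*I*sqrt(3) (g(T) = sqrt(8 - 35) = sqrt(-27) = 3*I*sqrt(3))
1/(-2076 + g(n)) = 1/(-2076 + 3*I*sqrt(3))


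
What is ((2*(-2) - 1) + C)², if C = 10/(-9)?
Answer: 3025/81 ≈ 37.346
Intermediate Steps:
C = -10/9 (C = 10*(-⅑) = -10/9 ≈ -1.1111)
((2*(-2) - 1) + C)² = ((2*(-2) - 1) - 10/9)² = ((-4 - 1) - 10/9)² = (-5 - 10/9)² = (-55/9)² = 3025/81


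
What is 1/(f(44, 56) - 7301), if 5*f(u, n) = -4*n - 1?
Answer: -1/7346 ≈ -0.00013613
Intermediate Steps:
f(u, n) = -⅕ - 4*n/5 (f(u, n) = (-4*n - 1)/5 = (-1 - 4*n)/5 = -⅕ - 4*n/5)
1/(f(44, 56) - 7301) = 1/((-⅕ - ⅘*56) - 7301) = 1/((-⅕ - 224/5) - 7301) = 1/(-45 - 7301) = 1/(-7346) = -1/7346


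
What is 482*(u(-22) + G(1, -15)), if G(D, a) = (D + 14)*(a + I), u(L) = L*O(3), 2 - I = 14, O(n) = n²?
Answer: -290646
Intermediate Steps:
I = -12 (I = 2 - 1*14 = 2 - 14 = -12)
u(L) = 9*L (u(L) = L*3² = L*9 = 9*L)
G(D, a) = (-12 + a)*(14 + D) (G(D, a) = (D + 14)*(a - 12) = (14 + D)*(-12 + a) = (-12 + a)*(14 + D))
482*(u(-22) + G(1, -15)) = 482*(9*(-22) + (-168 - 12*1 + 14*(-15) + 1*(-15))) = 482*(-198 + (-168 - 12 - 210 - 15)) = 482*(-198 - 405) = 482*(-603) = -290646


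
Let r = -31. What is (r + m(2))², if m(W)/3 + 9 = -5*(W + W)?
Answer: 13924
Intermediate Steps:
m(W) = -27 - 30*W (m(W) = -27 + 3*(-5*(W + W)) = -27 + 3*(-10*W) = -27 - 30*W)
(r + m(2))² = (-31 + (-27 - 30*2))² = (-31 + (-27 - 60))² = (-31 - 87)² = (-118)² = 13924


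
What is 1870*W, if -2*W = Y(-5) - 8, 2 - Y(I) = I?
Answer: 935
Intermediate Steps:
Y(I) = 2 - I
W = 1/2 (W = -((2 - 1*(-5)) - 8)/2 = -((2 + 5) - 8)/2 = -(7 - 8)/2 = -1/2*(-1) = 1/2 ≈ 0.50000)
1870*W = 1870*(1/2) = 935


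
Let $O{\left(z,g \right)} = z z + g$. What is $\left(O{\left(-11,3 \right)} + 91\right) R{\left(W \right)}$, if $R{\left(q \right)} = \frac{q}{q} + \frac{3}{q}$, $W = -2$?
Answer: $- \frac{215}{2} \approx -107.5$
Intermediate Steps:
$O{\left(z,g \right)} = g + z^{2}$ ($O{\left(z,g \right)} = z^{2} + g = g + z^{2}$)
$R{\left(q \right)} = 1 + \frac{3}{q}$
$\left(O{\left(-11,3 \right)} + 91\right) R{\left(W \right)} = \left(\left(3 + \left(-11\right)^{2}\right) + 91\right) \frac{3 - 2}{-2} = \left(\left(3 + 121\right) + 91\right) \left(\left(- \frac{1}{2}\right) 1\right) = \left(124 + 91\right) \left(- \frac{1}{2}\right) = 215 \left(- \frac{1}{2}\right) = - \frac{215}{2}$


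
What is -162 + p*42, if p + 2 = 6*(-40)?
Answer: -10326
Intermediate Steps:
p = -242 (p = -2 + 6*(-40) = -2 - 240 = -242)
-162 + p*42 = -162 - 242*42 = -162 - 10164 = -10326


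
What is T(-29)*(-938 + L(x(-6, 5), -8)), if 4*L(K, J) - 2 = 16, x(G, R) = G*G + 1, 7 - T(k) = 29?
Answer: 20537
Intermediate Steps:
T(k) = -22 (T(k) = 7 - 1*29 = 7 - 29 = -22)
x(G, R) = 1 + G² (x(G, R) = G² + 1 = 1 + G²)
L(K, J) = 9/2 (L(K, J) = ½ + (¼)*16 = ½ + 4 = 9/2)
T(-29)*(-938 + L(x(-6, 5), -8)) = -22*(-938 + 9/2) = -22*(-1867/2) = 20537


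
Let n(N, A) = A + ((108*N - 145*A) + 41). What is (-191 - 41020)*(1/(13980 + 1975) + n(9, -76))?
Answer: -7861984676496/15955 ≈ -4.9276e+8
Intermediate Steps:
n(N, A) = 41 - 144*A + 108*N (n(N, A) = A + ((-145*A + 108*N) + 41) = A + (41 - 145*A + 108*N) = 41 - 144*A + 108*N)
(-191 - 41020)*(1/(13980 + 1975) + n(9, -76)) = (-191 - 41020)*(1/(13980 + 1975) + (41 - 144*(-76) + 108*9)) = -41211*(1/15955 + (41 + 10944 + 972)) = -41211*(1/15955 + 11957) = -41211*190773936/15955 = -7861984676496/15955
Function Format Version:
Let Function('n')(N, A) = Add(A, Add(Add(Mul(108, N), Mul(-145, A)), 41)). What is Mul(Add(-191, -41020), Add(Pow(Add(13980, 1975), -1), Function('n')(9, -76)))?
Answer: Rational(-7861984676496, 15955) ≈ -4.9276e+8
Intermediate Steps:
Function('n')(N, A) = Add(41, Mul(-144, A), Mul(108, N)) (Function('n')(N, A) = Add(A, Add(Add(Mul(-145, A), Mul(108, N)), 41)) = Add(A, Add(41, Mul(-145, A), Mul(108, N))) = Add(41, Mul(-144, A), Mul(108, N)))
Mul(Add(-191, -41020), Add(Pow(Add(13980, 1975), -1), Function('n')(9, -76))) = Mul(Add(-191, -41020), Add(Pow(Add(13980, 1975), -1), Add(41, Mul(-144, -76), Mul(108, 9)))) = Mul(-41211, Add(Pow(15955, -1), Add(41, 10944, 972))) = Mul(-41211, Add(Rational(1, 15955), 11957)) = Mul(-41211, Rational(190773936, 15955)) = Rational(-7861984676496, 15955)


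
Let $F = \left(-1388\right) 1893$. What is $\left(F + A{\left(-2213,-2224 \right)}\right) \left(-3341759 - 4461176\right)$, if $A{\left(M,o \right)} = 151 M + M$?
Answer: $23126806929100$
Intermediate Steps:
$F = -2627484$
$A{\left(M,o \right)} = 152 M$
$\left(F + A{\left(-2213,-2224 \right)}\right) \left(-3341759 - 4461176\right) = \left(-2627484 + 152 \left(-2213\right)\right) \left(-3341759 - 4461176\right) = \left(-2627484 - 336376\right) \left(-7802935\right) = \left(-2963860\right) \left(-7802935\right) = 23126806929100$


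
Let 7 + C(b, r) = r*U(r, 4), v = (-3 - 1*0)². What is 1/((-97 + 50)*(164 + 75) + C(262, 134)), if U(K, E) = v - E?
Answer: -1/10570 ≈ -9.4607e-5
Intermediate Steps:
v = 9 (v = (-3 + 0)² = (-3)² = 9)
U(K, E) = 9 - E
C(b, r) = -7 + 5*r (C(b, r) = -7 + r*(9 - 1*4) = -7 + r*(9 - 4) = -7 + r*5 = -7 + 5*r)
1/((-97 + 50)*(164 + 75) + C(262, 134)) = 1/((-97 + 50)*(164 + 75) + (-7 + 5*134)) = 1/(-47*239 + (-7 + 670)) = 1/(-11233 + 663) = 1/(-10570) = -1/10570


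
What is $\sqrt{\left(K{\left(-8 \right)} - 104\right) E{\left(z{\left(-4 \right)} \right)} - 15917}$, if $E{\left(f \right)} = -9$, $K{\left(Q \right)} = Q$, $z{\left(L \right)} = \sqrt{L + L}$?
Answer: $i \sqrt{14909} \approx 122.1 i$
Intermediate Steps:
$z{\left(L \right)} = \sqrt{2} \sqrt{L}$ ($z{\left(L \right)} = \sqrt{2 L} = \sqrt{2} \sqrt{L}$)
$\sqrt{\left(K{\left(-8 \right)} - 104\right) E{\left(z{\left(-4 \right)} \right)} - 15917} = \sqrt{\left(-8 - 104\right) \left(-9\right) - 15917} = \sqrt{\left(-112\right) \left(-9\right) - 15917} = \sqrt{1008 - 15917} = \sqrt{-14909} = i \sqrt{14909}$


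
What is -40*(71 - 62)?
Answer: -360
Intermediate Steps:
-40*(71 - 62) = -40*9 = -360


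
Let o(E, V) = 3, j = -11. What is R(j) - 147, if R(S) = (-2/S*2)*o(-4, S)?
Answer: -1605/11 ≈ -145.91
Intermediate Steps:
R(S) = -12/S (R(S) = (-2/S*2)*3 = -4/S*3 = -12/S)
R(j) - 147 = -12/(-11) - 147 = -12*(-1/11) - 147 = 12/11 - 147 = -1605/11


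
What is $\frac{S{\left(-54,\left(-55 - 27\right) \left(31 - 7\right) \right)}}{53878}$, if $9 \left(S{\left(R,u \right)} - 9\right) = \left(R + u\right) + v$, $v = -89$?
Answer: $- \frac{1015}{242451} \approx -0.0041864$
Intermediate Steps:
$S{\left(R,u \right)} = - \frac{8}{9} + \frac{R}{9} + \frac{u}{9}$ ($S{\left(R,u \right)} = 9 + \frac{\left(R + u\right) - 89}{9} = 9 + \frac{-89 + R + u}{9} = 9 + \left(- \frac{89}{9} + \frac{R}{9} + \frac{u}{9}\right) = - \frac{8}{9} + \frac{R}{9} + \frac{u}{9}$)
$\frac{S{\left(-54,\left(-55 - 27\right) \left(31 - 7\right) \right)}}{53878} = \frac{- \frac{8}{9} + \frac{1}{9} \left(-54\right) + \frac{\left(-55 - 27\right) \left(31 - 7\right)}{9}}{53878} = \left(- \frac{8}{9} - 6 + \frac{\left(-82\right) 24}{9}\right) \frac{1}{53878} = \left(- \frac{8}{9} - 6 + \frac{1}{9} \left(-1968\right)\right) \frac{1}{53878} = \left(- \frac{8}{9} - 6 - \frac{656}{3}\right) \frac{1}{53878} = \left(- \frac{2030}{9}\right) \frac{1}{53878} = - \frac{1015}{242451}$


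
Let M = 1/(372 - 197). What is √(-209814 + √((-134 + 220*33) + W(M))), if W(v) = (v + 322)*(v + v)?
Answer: √(-257022150 + 14*√54586613)/35 ≈ 457.96*I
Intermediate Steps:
M = 1/175 ≈ 0.0057143
W(v) = 2*v*(322 + v) (W(v) = (322 + v)*(2*v) = 2*v*(322 + v))
√(-209814 + √((-134 + 220*33) + W(M))) = √(-209814 + √((-134 + 220*33) + 2*(1/175)*(322 + 1/175))) = √(-209814 + √((-134 + 7260) + 2*(1/175)*(56351/175))) = √(-209814 + √(7126 + 112702/30625)) = √(-209814 + √(218346452/30625)) = √(-209814 + 2*√54586613/175)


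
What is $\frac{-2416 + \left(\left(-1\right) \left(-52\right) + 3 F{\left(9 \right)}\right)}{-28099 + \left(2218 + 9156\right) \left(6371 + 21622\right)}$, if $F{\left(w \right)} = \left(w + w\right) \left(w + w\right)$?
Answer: $- \frac{1392}{318364283} \approx -4.3723 \cdot 10^{-6}$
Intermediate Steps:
$F{\left(w \right)} = 4 w^{2}$ ($F{\left(w \right)} = 2 w 2 w = 4 w^{2}$)
$\frac{-2416 + \left(\left(-1\right) \left(-52\right) + 3 F{\left(9 \right)}\right)}{-28099 + \left(2218 + 9156\right) \left(6371 + 21622\right)} = \frac{-2416 - \left(-52 - 3 \cdot 4 \cdot 9^{2}\right)}{-28099 + \left(2218 + 9156\right) \left(6371 + 21622\right)} = \frac{-2416 + \left(52 + 3 \cdot 4 \cdot 81\right)}{-28099 + 11374 \cdot 27993} = \frac{-2416 + \left(52 + 3 \cdot 324\right)}{-28099 + 318392382} = \frac{-2416 + \left(52 + 972\right)}{318364283} = \left(-2416 + 1024\right) \frac{1}{318364283} = \left(-1392\right) \frac{1}{318364283} = - \frac{1392}{318364283}$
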